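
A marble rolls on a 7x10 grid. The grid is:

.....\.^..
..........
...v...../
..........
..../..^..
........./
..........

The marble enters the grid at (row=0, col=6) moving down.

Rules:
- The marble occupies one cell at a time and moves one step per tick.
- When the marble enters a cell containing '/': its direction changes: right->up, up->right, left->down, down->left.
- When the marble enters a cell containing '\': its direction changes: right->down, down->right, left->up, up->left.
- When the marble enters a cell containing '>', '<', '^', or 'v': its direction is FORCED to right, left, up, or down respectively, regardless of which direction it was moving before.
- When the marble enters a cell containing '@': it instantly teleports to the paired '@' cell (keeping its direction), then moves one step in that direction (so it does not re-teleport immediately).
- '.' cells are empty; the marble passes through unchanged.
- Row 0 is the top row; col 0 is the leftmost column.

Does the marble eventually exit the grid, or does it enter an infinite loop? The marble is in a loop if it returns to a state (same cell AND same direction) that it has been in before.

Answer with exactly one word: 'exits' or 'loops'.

Step 1: enter (0,6), '.' pass, move down to (1,6)
Step 2: enter (1,6), '.' pass, move down to (2,6)
Step 3: enter (2,6), '.' pass, move down to (3,6)
Step 4: enter (3,6), '.' pass, move down to (4,6)
Step 5: enter (4,6), '.' pass, move down to (5,6)
Step 6: enter (5,6), '.' pass, move down to (6,6)
Step 7: enter (6,6), '.' pass, move down to (7,6)
Step 8: at (7,6) — EXIT via bottom edge, pos 6

Answer: exits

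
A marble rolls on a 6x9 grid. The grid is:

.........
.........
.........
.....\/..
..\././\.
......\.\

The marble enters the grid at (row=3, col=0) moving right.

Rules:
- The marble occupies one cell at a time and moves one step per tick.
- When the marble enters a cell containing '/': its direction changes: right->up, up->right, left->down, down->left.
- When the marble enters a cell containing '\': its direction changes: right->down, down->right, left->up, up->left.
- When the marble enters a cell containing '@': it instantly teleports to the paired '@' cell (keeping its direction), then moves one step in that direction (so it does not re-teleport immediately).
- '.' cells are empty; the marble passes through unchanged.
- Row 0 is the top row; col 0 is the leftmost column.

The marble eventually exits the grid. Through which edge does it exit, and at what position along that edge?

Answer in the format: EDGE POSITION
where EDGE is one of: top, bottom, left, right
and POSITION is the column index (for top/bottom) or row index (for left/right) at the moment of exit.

Answer: bottom 5

Derivation:
Step 1: enter (3,0), '.' pass, move right to (3,1)
Step 2: enter (3,1), '.' pass, move right to (3,2)
Step 3: enter (3,2), '.' pass, move right to (3,3)
Step 4: enter (3,3), '.' pass, move right to (3,4)
Step 5: enter (3,4), '.' pass, move right to (3,5)
Step 6: enter (3,5), '\' deflects right->down, move down to (4,5)
Step 7: enter (4,5), '.' pass, move down to (5,5)
Step 8: enter (5,5), '.' pass, move down to (6,5)
Step 9: at (6,5) — EXIT via bottom edge, pos 5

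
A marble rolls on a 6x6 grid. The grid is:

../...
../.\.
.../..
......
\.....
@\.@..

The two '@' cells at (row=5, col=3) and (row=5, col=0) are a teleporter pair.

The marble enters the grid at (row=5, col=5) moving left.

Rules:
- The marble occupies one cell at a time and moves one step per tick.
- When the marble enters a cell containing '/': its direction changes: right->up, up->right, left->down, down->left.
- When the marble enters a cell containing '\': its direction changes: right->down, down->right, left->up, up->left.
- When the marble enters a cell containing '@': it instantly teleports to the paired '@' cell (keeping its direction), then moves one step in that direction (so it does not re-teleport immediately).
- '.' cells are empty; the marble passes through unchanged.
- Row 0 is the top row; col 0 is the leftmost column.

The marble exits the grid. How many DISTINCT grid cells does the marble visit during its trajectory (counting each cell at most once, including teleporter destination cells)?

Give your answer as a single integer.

Answer: 4

Derivation:
Step 1: enter (5,5), '.' pass, move left to (5,4)
Step 2: enter (5,4), '.' pass, move left to (5,3)
Step 3: enter (5,3), '@' teleport (5,3)->(5,0), also enter (5,0), move left to (5,-1)
Step 4: at (5,-1) — EXIT via left edge, pos 5
Distinct cells visited: 4 (path length 4)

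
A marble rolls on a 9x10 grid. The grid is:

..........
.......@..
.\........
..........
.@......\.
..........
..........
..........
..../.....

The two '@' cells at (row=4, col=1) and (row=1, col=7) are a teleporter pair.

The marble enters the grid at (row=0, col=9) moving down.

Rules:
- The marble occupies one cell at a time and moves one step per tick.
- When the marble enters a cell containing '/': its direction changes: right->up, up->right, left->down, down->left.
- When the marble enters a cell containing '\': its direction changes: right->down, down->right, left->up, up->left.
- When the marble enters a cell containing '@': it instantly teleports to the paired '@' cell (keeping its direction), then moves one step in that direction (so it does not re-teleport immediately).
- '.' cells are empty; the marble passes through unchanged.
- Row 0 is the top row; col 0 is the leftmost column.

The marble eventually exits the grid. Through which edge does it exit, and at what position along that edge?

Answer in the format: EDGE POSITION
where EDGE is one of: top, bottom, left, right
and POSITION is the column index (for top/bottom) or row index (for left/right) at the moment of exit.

Step 1: enter (0,9), '.' pass, move down to (1,9)
Step 2: enter (1,9), '.' pass, move down to (2,9)
Step 3: enter (2,9), '.' pass, move down to (3,9)
Step 4: enter (3,9), '.' pass, move down to (4,9)
Step 5: enter (4,9), '.' pass, move down to (5,9)
Step 6: enter (5,9), '.' pass, move down to (6,9)
Step 7: enter (6,9), '.' pass, move down to (7,9)
Step 8: enter (7,9), '.' pass, move down to (8,9)
Step 9: enter (8,9), '.' pass, move down to (9,9)
Step 10: at (9,9) — EXIT via bottom edge, pos 9

Answer: bottom 9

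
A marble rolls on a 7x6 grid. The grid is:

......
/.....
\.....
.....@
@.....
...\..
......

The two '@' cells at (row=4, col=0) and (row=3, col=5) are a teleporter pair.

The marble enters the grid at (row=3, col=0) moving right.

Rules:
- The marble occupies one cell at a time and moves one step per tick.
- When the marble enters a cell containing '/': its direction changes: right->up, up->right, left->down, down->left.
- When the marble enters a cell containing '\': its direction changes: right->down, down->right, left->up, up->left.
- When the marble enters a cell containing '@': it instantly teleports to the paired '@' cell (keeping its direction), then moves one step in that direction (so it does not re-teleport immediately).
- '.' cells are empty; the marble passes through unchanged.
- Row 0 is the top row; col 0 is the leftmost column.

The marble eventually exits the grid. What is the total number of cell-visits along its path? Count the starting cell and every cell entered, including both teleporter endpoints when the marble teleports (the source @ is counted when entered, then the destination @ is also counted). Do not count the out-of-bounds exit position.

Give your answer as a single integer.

Step 1: enter (3,0), '.' pass, move right to (3,1)
Step 2: enter (3,1), '.' pass, move right to (3,2)
Step 3: enter (3,2), '.' pass, move right to (3,3)
Step 4: enter (3,3), '.' pass, move right to (3,4)
Step 5: enter (3,4), '.' pass, move right to (3,5)
Step 6: enter (3,5), '@' teleport (3,5)->(4,0), also enter (4,0), move right to (4,1)
Step 7: enter (4,1), '.' pass, move right to (4,2)
Step 8: enter (4,2), '.' pass, move right to (4,3)
Step 9: enter (4,3), '.' pass, move right to (4,4)
Step 10: enter (4,4), '.' pass, move right to (4,5)
Step 11: enter (4,5), '.' pass, move right to (4,6)
Step 12: at (4,6) — EXIT via right edge, pos 4
Path length (cell visits): 12

Answer: 12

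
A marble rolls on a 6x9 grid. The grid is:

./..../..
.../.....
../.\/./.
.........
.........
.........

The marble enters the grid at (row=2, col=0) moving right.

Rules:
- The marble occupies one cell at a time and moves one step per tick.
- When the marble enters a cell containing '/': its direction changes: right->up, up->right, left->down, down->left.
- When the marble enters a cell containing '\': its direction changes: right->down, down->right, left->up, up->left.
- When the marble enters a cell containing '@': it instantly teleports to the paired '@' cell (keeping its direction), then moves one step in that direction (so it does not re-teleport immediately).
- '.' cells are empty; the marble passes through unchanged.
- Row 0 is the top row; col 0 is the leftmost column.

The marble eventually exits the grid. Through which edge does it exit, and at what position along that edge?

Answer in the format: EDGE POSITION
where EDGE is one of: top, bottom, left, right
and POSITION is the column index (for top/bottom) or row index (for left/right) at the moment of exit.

Step 1: enter (2,0), '.' pass, move right to (2,1)
Step 2: enter (2,1), '.' pass, move right to (2,2)
Step 3: enter (2,2), '/' deflects right->up, move up to (1,2)
Step 4: enter (1,2), '.' pass, move up to (0,2)
Step 5: enter (0,2), '.' pass, move up to (-1,2)
Step 6: at (-1,2) — EXIT via top edge, pos 2

Answer: top 2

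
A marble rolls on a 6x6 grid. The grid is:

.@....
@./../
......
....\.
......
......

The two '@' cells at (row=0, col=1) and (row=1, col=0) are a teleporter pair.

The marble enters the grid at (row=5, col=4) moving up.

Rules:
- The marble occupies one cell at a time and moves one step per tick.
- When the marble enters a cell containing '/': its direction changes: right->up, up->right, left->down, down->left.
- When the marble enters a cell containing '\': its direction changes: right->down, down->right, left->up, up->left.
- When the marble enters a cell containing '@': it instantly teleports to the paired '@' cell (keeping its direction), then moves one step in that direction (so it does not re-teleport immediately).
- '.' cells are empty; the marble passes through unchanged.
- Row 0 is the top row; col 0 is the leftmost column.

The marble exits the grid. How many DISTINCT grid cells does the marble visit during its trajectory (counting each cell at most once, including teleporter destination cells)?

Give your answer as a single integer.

Step 1: enter (5,4), '.' pass, move up to (4,4)
Step 2: enter (4,4), '.' pass, move up to (3,4)
Step 3: enter (3,4), '\' deflects up->left, move left to (3,3)
Step 4: enter (3,3), '.' pass, move left to (3,2)
Step 5: enter (3,2), '.' pass, move left to (3,1)
Step 6: enter (3,1), '.' pass, move left to (3,0)
Step 7: enter (3,0), '.' pass, move left to (3,-1)
Step 8: at (3,-1) — EXIT via left edge, pos 3
Distinct cells visited: 7 (path length 7)

Answer: 7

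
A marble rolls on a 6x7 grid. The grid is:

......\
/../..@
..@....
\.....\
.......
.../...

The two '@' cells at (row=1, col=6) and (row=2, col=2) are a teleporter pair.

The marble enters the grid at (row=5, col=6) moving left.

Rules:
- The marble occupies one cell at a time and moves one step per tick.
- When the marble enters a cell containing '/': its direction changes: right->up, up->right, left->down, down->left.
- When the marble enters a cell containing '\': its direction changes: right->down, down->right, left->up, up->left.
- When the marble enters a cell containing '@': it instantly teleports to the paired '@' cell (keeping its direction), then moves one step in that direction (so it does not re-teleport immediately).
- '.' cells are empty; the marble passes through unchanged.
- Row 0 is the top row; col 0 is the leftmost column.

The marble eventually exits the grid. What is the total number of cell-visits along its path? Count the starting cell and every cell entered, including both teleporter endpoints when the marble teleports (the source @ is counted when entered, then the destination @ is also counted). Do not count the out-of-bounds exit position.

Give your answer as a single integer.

Step 1: enter (5,6), '.' pass, move left to (5,5)
Step 2: enter (5,5), '.' pass, move left to (5,4)
Step 3: enter (5,4), '.' pass, move left to (5,3)
Step 4: enter (5,3), '/' deflects left->down, move down to (6,3)
Step 5: at (6,3) — EXIT via bottom edge, pos 3
Path length (cell visits): 4

Answer: 4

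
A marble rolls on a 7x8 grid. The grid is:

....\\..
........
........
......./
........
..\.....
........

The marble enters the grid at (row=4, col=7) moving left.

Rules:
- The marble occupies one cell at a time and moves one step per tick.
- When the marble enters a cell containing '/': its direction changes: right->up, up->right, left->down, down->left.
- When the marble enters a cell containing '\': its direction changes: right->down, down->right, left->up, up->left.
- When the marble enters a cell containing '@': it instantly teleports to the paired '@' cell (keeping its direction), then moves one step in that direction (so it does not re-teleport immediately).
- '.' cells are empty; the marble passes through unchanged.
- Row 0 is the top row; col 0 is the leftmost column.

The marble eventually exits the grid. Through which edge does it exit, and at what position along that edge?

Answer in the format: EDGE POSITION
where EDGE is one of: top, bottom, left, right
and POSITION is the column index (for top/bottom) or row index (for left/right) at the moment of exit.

Step 1: enter (4,7), '.' pass, move left to (4,6)
Step 2: enter (4,6), '.' pass, move left to (4,5)
Step 3: enter (4,5), '.' pass, move left to (4,4)
Step 4: enter (4,4), '.' pass, move left to (4,3)
Step 5: enter (4,3), '.' pass, move left to (4,2)
Step 6: enter (4,2), '.' pass, move left to (4,1)
Step 7: enter (4,1), '.' pass, move left to (4,0)
Step 8: enter (4,0), '.' pass, move left to (4,-1)
Step 9: at (4,-1) — EXIT via left edge, pos 4

Answer: left 4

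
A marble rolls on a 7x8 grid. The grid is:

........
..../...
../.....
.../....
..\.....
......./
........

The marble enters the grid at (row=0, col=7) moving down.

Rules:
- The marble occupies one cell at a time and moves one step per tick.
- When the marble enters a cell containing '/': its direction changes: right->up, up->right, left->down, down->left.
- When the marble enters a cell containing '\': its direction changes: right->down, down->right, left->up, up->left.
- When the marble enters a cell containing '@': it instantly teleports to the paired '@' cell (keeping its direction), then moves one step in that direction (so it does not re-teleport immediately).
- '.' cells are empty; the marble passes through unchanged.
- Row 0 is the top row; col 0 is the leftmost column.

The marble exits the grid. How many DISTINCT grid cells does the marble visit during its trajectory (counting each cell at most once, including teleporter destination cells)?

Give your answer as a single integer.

Answer: 13

Derivation:
Step 1: enter (0,7), '.' pass, move down to (1,7)
Step 2: enter (1,7), '.' pass, move down to (2,7)
Step 3: enter (2,7), '.' pass, move down to (3,7)
Step 4: enter (3,7), '.' pass, move down to (4,7)
Step 5: enter (4,7), '.' pass, move down to (5,7)
Step 6: enter (5,7), '/' deflects down->left, move left to (5,6)
Step 7: enter (5,6), '.' pass, move left to (5,5)
Step 8: enter (5,5), '.' pass, move left to (5,4)
Step 9: enter (5,4), '.' pass, move left to (5,3)
Step 10: enter (5,3), '.' pass, move left to (5,2)
Step 11: enter (5,2), '.' pass, move left to (5,1)
Step 12: enter (5,1), '.' pass, move left to (5,0)
Step 13: enter (5,0), '.' pass, move left to (5,-1)
Step 14: at (5,-1) — EXIT via left edge, pos 5
Distinct cells visited: 13 (path length 13)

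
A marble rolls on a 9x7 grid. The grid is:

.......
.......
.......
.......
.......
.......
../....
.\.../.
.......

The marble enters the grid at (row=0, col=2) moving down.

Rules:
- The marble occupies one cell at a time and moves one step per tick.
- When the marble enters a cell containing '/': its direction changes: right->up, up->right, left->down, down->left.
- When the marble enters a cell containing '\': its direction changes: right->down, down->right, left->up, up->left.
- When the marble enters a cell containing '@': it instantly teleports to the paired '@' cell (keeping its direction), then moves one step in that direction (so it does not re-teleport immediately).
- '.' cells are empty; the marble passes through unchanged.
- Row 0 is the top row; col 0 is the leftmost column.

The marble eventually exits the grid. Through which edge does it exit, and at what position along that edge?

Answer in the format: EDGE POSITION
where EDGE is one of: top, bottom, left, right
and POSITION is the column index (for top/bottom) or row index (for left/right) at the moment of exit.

Step 1: enter (0,2), '.' pass, move down to (1,2)
Step 2: enter (1,2), '.' pass, move down to (2,2)
Step 3: enter (2,2), '.' pass, move down to (3,2)
Step 4: enter (3,2), '.' pass, move down to (4,2)
Step 5: enter (4,2), '.' pass, move down to (5,2)
Step 6: enter (5,2), '.' pass, move down to (6,2)
Step 7: enter (6,2), '/' deflects down->left, move left to (6,1)
Step 8: enter (6,1), '.' pass, move left to (6,0)
Step 9: enter (6,0), '.' pass, move left to (6,-1)
Step 10: at (6,-1) — EXIT via left edge, pos 6

Answer: left 6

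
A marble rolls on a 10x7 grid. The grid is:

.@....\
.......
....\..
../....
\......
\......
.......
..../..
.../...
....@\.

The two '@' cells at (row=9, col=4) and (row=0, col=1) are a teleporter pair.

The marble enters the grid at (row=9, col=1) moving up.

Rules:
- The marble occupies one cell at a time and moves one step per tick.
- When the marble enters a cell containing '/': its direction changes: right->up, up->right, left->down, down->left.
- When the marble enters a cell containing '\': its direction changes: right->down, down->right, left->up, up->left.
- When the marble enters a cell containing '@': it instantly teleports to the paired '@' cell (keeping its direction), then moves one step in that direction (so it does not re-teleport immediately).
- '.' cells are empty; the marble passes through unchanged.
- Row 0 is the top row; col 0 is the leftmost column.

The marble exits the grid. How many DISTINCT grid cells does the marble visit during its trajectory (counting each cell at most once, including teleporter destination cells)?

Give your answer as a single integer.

Step 1: enter (9,1), '.' pass, move up to (8,1)
Step 2: enter (8,1), '.' pass, move up to (7,1)
Step 3: enter (7,1), '.' pass, move up to (6,1)
Step 4: enter (6,1), '.' pass, move up to (5,1)
Step 5: enter (5,1), '.' pass, move up to (4,1)
Step 6: enter (4,1), '.' pass, move up to (3,1)
Step 7: enter (3,1), '.' pass, move up to (2,1)
Step 8: enter (2,1), '.' pass, move up to (1,1)
Step 9: enter (1,1), '.' pass, move up to (0,1)
Step 10: enter (0,1), '@' teleport (0,1)->(9,4), also enter (9,4), move up to (8,4)
Step 11: enter (8,4), '.' pass, move up to (7,4)
Step 12: enter (7,4), '/' deflects up->right, move right to (7,5)
Step 13: enter (7,5), '.' pass, move right to (7,6)
Step 14: enter (7,6), '.' pass, move right to (7,7)
Step 15: at (7,7) — EXIT via right edge, pos 7
Distinct cells visited: 15 (path length 15)

Answer: 15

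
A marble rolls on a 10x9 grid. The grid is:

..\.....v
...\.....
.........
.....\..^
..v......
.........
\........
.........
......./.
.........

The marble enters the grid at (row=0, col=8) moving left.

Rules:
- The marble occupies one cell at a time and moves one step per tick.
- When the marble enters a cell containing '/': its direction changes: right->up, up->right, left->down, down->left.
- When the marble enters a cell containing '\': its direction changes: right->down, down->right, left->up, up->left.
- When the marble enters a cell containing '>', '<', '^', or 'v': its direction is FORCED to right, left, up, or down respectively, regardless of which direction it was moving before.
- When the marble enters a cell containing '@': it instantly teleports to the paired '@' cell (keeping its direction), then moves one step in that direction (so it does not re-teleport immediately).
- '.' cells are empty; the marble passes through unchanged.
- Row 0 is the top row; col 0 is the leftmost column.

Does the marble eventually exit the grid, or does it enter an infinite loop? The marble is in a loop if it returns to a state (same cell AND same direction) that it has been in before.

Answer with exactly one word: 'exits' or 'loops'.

Step 1: enter (0,8), 'v' forces left->down, move down to (1,8)
Step 2: enter (1,8), '.' pass, move down to (2,8)
Step 3: enter (2,8), '.' pass, move down to (3,8)
Step 4: enter (3,8), '^' forces down->up, move up to (2,8)
Step 5: enter (2,8), '.' pass, move up to (1,8)
Step 6: enter (1,8), '.' pass, move up to (0,8)
Step 7: enter (0,8), 'v' forces up->down, move down to (1,8)
Step 8: at (1,8) dir=down — LOOP DETECTED (seen before)

Answer: loops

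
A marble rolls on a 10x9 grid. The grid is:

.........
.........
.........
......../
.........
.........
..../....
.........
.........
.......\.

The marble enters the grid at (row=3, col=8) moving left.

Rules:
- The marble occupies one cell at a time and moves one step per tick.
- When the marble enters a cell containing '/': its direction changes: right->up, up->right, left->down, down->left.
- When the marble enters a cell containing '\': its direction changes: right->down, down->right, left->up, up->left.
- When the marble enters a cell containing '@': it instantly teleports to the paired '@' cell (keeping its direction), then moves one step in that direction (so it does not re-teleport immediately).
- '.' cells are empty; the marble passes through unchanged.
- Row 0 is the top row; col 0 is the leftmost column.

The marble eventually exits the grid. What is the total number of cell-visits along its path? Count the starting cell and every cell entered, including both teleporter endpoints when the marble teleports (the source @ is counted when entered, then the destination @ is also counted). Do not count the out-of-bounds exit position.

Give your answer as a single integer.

Step 1: enter (3,8), '/' deflects left->down, move down to (4,8)
Step 2: enter (4,8), '.' pass, move down to (5,8)
Step 3: enter (5,8), '.' pass, move down to (6,8)
Step 4: enter (6,8), '.' pass, move down to (7,8)
Step 5: enter (7,8), '.' pass, move down to (8,8)
Step 6: enter (8,8), '.' pass, move down to (9,8)
Step 7: enter (9,8), '.' pass, move down to (10,8)
Step 8: at (10,8) — EXIT via bottom edge, pos 8
Path length (cell visits): 7

Answer: 7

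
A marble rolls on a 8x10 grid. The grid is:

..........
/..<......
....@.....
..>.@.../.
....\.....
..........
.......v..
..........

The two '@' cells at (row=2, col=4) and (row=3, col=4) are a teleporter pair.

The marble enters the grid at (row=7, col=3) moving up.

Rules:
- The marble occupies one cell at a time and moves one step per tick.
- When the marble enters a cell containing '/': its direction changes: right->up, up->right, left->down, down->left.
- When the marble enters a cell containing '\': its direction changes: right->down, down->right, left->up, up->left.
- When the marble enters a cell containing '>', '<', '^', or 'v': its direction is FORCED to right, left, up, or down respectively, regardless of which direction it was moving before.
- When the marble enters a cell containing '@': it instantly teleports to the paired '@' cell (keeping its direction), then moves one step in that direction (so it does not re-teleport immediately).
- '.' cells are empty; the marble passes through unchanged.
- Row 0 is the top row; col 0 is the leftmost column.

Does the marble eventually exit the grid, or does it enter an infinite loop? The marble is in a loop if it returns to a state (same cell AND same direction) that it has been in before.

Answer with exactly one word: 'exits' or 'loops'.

Answer: exits

Derivation:
Step 1: enter (7,3), '.' pass, move up to (6,3)
Step 2: enter (6,3), '.' pass, move up to (5,3)
Step 3: enter (5,3), '.' pass, move up to (4,3)
Step 4: enter (4,3), '.' pass, move up to (3,3)
Step 5: enter (3,3), '.' pass, move up to (2,3)
Step 6: enter (2,3), '.' pass, move up to (1,3)
Step 7: enter (1,3), '<' forces up->left, move left to (1,2)
Step 8: enter (1,2), '.' pass, move left to (1,1)
Step 9: enter (1,1), '.' pass, move left to (1,0)
Step 10: enter (1,0), '/' deflects left->down, move down to (2,0)
Step 11: enter (2,0), '.' pass, move down to (3,0)
Step 12: enter (3,0), '.' pass, move down to (4,0)
Step 13: enter (4,0), '.' pass, move down to (5,0)
Step 14: enter (5,0), '.' pass, move down to (6,0)
Step 15: enter (6,0), '.' pass, move down to (7,0)
Step 16: enter (7,0), '.' pass, move down to (8,0)
Step 17: at (8,0) — EXIT via bottom edge, pos 0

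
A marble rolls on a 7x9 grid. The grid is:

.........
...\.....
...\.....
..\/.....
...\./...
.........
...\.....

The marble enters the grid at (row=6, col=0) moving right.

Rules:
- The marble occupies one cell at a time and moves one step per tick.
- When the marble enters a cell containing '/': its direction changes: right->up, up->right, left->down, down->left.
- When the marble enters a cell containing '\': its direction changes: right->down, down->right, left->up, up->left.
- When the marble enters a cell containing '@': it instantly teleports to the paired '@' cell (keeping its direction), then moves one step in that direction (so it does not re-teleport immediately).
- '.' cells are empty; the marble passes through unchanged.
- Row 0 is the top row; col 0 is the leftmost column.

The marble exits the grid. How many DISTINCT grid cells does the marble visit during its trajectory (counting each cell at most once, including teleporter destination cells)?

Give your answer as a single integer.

Step 1: enter (6,0), '.' pass, move right to (6,1)
Step 2: enter (6,1), '.' pass, move right to (6,2)
Step 3: enter (6,2), '.' pass, move right to (6,3)
Step 4: enter (6,3), '\' deflects right->down, move down to (7,3)
Step 5: at (7,3) — EXIT via bottom edge, pos 3
Distinct cells visited: 4 (path length 4)

Answer: 4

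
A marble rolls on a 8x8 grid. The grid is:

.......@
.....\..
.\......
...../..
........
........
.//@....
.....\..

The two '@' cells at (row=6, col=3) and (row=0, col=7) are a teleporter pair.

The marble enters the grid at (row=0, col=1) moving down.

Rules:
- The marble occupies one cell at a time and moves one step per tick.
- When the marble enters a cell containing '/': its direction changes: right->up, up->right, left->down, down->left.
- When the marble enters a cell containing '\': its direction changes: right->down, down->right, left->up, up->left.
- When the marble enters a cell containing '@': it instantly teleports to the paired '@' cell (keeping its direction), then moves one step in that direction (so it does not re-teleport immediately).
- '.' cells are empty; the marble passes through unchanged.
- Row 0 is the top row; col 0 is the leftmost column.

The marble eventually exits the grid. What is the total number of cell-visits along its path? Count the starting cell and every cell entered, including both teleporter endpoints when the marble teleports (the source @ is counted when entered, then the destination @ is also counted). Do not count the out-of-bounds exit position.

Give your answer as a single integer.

Answer: 9

Derivation:
Step 1: enter (0,1), '.' pass, move down to (1,1)
Step 2: enter (1,1), '.' pass, move down to (2,1)
Step 3: enter (2,1), '\' deflects down->right, move right to (2,2)
Step 4: enter (2,2), '.' pass, move right to (2,3)
Step 5: enter (2,3), '.' pass, move right to (2,4)
Step 6: enter (2,4), '.' pass, move right to (2,5)
Step 7: enter (2,5), '.' pass, move right to (2,6)
Step 8: enter (2,6), '.' pass, move right to (2,7)
Step 9: enter (2,7), '.' pass, move right to (2,8)
Step 10: at (2,8) — EXIT via right edge, pos 2
Path length (cell visits): 9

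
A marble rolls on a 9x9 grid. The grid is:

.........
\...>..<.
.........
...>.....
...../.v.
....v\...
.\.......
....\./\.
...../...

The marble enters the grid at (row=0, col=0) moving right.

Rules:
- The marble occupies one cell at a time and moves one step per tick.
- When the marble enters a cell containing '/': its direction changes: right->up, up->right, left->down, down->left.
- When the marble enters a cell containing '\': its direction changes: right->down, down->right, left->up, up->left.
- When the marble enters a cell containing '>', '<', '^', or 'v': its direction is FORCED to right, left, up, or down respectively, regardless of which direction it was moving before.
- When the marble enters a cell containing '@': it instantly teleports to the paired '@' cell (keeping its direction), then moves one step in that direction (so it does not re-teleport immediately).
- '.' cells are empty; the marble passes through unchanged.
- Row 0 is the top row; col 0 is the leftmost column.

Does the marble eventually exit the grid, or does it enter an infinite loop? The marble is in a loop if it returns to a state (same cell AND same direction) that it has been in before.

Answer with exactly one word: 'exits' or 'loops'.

Answer: exits

Derivation:
Step 1: enter (0,0), '.' pass, move right to (0,1)
Step 2: enter (0,1), '.' pass, move right to (0,2)
Step 3: enter (0,2), '.' pass, move right to (0,3)
Step 4: enter (0,3), '.' pass, move right to (0,4)
Step 5: enter (0,4), '.' pass, move right to (0,5)
Step 6: enter (0,5), '.' pass, move right to (0,6)
Step 7: enter (0,6), '.' pass, move right to (0,7)
Step 8: enter (0,7), '.' pass, move right to (0,8)
Step 9: enter (0,8), '.' pass, move right to (0,9)
Step 10: at (0,9) — EXIT via right edge, pos 0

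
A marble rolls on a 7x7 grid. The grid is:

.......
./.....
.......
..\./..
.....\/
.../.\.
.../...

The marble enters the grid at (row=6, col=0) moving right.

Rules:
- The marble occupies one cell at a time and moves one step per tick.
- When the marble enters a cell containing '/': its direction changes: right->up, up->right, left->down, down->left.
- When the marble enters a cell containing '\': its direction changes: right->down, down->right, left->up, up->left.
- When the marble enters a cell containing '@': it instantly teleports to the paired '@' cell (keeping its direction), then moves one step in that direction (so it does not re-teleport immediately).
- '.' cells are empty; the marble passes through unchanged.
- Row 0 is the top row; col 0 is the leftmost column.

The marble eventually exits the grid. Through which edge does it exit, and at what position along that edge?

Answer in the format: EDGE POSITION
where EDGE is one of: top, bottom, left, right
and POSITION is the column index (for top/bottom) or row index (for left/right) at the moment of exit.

Step 1: enter (6,0), '.' pass, move right to (6,1)
Step 2: enter (6,1), '.' pass, move right to (6,2)
Step 3: enter (6,2), '.' pass, move right to (6,3)
Step 4: enter (6,3), '/' deflects right->up, move up to (5,3)
Step 5: enter (5,3), '/' deflects up->right, move right to (5,4)
Step 6: enter (5,4), '.' pass, move right to (5,5)
Step 7: enter (5,5), '\' deflects right->down, move down to (6,5)
Step 8: enter (6,5), '.' pass, move down to (7,5)
Step 9: at (7,5) — EXIT via bottom edge, pos 5

Answer: bottom 5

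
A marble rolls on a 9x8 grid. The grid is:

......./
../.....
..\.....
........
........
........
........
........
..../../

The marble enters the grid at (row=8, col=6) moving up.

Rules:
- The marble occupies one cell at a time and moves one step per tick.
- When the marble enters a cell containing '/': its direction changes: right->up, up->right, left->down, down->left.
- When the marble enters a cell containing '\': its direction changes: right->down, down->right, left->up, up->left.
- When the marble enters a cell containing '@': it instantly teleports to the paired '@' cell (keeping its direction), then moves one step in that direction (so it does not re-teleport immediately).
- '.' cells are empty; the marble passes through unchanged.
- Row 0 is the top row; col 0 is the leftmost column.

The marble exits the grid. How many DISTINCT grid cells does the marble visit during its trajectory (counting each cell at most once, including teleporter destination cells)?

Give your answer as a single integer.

Answer: 9

Derivation:
Step 1: enter (8,6), '.' pass, move up to (7,6)
Step 2: enter (7,6), '.' pass, move up to (6,6)
Step 3: enter (6,6), '.' pass, move up to (5,6)
Step 4: enter (5,6), '.' pass, move up to (4,6)
Step 5: enter (4,6), '.' pass, move up to (3,6)
Step 6: enter (3,6), '.' pass, move up to (2,6)
Step 7: enter (2,6), '.' pass, move up to (1,6)
Step 8: enter (1,6), '.' pass, move up to (0,6)
Step 9: enter (0,6), '.' pass, move up to (-1,6)
Step 10: at (-1,6) — EXIT via top edge, pos 6
Distinct cells visited: 9 (path length 9)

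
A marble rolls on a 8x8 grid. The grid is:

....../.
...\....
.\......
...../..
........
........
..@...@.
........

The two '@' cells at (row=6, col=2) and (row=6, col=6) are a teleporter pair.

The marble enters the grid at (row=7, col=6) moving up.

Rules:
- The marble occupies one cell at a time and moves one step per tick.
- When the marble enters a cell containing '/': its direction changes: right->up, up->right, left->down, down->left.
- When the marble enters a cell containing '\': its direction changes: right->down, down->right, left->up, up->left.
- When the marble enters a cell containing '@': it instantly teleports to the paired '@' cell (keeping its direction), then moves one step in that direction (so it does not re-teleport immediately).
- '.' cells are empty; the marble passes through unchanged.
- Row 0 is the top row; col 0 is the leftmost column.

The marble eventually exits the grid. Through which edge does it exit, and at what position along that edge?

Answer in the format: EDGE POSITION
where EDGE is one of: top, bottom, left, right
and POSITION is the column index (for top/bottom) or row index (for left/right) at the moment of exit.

Step 1: enter (7,6), '.' pass, move up to (6,6)
Step 2: enter (6,6), '@' teleport (6,6)->(6,2), also enter (6,2), move up to (5,2)
Step 3: enter (5,2), '.' pass, move up to (4,2)
Step 4: enter (4,2), '.' pass, move up to (3,2)
Step 5: enter (3,2), '.' pass, move up to (2,2)
Step 6: enter (2,2), '.' pass, move up to (1,2)
Step 7: enter (1,2), '.' pass, move up to (0,2)
Step 8: enter (0,2), '.' pass, move up to (-1,2)
Step 9: at (-1,2) — EXIT via top edge, pos 2

Answer: top 2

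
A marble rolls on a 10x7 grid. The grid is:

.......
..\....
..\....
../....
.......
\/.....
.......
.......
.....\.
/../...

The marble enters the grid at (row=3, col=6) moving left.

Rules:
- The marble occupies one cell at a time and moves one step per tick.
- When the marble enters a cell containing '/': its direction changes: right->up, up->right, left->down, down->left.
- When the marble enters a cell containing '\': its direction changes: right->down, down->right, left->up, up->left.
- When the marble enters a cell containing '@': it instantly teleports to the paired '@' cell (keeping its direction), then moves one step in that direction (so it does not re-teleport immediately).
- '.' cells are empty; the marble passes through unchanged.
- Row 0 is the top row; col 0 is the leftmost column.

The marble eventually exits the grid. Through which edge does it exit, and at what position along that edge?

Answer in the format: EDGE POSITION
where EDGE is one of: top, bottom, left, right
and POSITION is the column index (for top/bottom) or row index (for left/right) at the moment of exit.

Answer: bottom 2

Derivation:
Step 1: enter (3,6), '.' pass, move left to (3,5)
Step 2: enter (3,5), '.' pass, move left to (3,4)
Step 3: enter (3,4), '.' pass, move left to (3,3)
Step 4: enter (3,3), '.' pass, move left to (3,2)
Step 5: enter (3,2), '/' deflects left->down, move down to (4,2)
Step 6: enter (4,2), '.' pass, move down to (5,2)
Step 7: enter (5,2), '.' pass, move down to (6,2)
Step 8: enter (6,2), '.' pass, move down to (7,2)
Step 9: enter (7,2), '.' pass, move down to (8,2)
Step 10: enter (8,2), '.' pass, move down to (9,2)
Step 11: enter (9,2), '.' pass, move down to (10,2)
Step 12: at (10,2) — EXIT via bottom edge, pos 2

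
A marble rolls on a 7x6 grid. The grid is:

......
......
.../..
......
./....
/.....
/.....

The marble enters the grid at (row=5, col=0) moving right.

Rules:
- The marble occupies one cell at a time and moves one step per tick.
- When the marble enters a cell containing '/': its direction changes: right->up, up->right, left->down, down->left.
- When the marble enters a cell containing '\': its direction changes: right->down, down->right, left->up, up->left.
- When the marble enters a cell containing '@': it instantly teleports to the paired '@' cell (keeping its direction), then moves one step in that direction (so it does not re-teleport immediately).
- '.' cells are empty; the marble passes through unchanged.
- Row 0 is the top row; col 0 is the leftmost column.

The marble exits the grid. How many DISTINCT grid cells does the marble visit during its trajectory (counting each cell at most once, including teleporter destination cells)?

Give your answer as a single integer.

Step 1: enter (5,0), '/' deflects right->up, move up to (4,0)
Step 2: enter (4,0), '.' pass, move up to (3,0)
Step 3: enter (3,0), '.' pass, move up to (2,0)
Step 4: enter (2,0), '.' pass, move up to (1,0)
Step 5: enter (1,0), '.' pass, move up to (0,0)
Step 6: enter (0,0), '.' pass, move up to (-1,0)
Step 7: at (-1,0) — EXIT via top edge, pos 0
Distinct cells visited: 6 (path length 6)

Answer: 6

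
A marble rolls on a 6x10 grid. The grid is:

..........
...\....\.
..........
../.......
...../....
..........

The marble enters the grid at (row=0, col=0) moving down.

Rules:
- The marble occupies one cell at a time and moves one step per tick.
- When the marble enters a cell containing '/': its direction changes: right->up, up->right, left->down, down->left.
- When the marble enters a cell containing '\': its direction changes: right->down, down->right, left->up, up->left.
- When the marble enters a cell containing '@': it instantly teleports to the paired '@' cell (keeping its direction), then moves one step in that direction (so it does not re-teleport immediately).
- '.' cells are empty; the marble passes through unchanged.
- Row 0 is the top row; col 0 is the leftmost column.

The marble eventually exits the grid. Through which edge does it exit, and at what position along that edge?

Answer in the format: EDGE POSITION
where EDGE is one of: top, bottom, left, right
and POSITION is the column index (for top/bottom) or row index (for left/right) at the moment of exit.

Step 1: enter (0,0), '.' pass, move down to (1,0)
Step 2: enter (1,0), '.' pass, move down to (2,0)
Step 3: enter (2,0), '.' pass, move down to (3,0)
Step 4: enter (3,0), '.' pass, move down to (4,0)
Step 5: enter (4,0), '.' pass, move down to (5,0)
Step 6: enter (5,0), '.' pass, move down to (6,0)
Step 7: at (6,0) — EXIT via bottom edge, pos 0

Answer: bottom 0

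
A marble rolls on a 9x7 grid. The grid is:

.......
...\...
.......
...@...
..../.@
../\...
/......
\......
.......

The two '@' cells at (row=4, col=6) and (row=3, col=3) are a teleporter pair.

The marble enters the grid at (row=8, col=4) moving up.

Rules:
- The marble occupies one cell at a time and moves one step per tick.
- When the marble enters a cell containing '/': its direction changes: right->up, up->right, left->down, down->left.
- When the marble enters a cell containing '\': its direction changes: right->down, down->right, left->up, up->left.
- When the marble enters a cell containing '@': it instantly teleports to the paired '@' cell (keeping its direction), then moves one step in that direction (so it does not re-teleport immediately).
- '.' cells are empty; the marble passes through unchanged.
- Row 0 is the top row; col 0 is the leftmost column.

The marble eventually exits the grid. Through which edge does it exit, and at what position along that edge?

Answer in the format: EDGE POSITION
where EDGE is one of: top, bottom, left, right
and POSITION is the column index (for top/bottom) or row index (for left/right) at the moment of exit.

Step 1: enter (8,4), '.' pass, move up to (7,4)
Step 2: enter (7,4), '.' pass, move up to (6,4)
Step 3: enter (6,4), '.' pass, move up to (5,4)
Step 4: enter (5,4), '.' pass, move up to (4,4)
Step 5: enter (4,4), '/' deflects up->right, move right to (4,5)
Step 6: enter (4,5), '.' pass, move right to (4,6)
Step 7: enter (4,6), '@' teleport (4,6)->(3,3), also enter (3,3), move right to (3,4)
Step 8: enter (3,4), '.' pass, move right to (3,5)
Step 9: enter (3,5), '.' pass, move right to (3,6)
Step 10: enter (3,6), '.' pass, move right to (3,7)
Step 11: at (3,7) — EXIT via right edge, pos 3

Answer: right 3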